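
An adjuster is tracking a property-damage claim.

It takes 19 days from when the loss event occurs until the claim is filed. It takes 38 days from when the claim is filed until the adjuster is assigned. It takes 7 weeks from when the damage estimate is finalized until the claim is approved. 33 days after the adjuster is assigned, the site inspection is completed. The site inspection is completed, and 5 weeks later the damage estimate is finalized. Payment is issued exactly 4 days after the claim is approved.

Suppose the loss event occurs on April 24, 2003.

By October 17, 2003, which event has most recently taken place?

The claim is approved

The loss event occurs: Apr 24, 2003.
The claim is filed: Apr 24, 2003 + 19 days = May 13, 2003.
The adjuster is assigned: May 13, 2003 + 38 days = Jun 20, 2003.
The site inspection is completed: Jun 20, 2003 + 33 days = Jul 23, 2003.
The damage estimate is finalized: Jul 23, 2003 + 5 weeks = Aug 27, 2003.
The claim is approved: Aug 27, 2003 + 7 weeks = Oct 15, 2003.
Payment is issued: Oct 15, 2003 + 4 days = Oct 19, 2003.
Oct 17, 2003 falls between when the claim is approved (Oct 15, 2003) and when payment is issued (Oct 19, 2003).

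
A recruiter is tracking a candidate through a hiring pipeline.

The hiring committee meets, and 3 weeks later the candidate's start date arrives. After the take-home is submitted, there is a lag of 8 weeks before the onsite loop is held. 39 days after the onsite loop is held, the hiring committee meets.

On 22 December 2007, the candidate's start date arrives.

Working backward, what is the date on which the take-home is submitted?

28 August 2007

The candidate's start date arrives: Dec 22, 2007.
The hiring committee meets: Dec 22, 2007 − 3 weeks = Dec 1, 2007.
The onsite loop is held: Dec 1, 2007 − 39 days = Oct 23, 2007.
The take-home is submitted: Oct 23, 2007 − 8 weeks = Aug 28, 2007.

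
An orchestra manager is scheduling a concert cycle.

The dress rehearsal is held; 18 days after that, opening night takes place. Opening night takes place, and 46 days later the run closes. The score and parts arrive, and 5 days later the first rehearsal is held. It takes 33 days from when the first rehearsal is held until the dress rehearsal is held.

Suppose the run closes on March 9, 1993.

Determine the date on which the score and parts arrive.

The run closes: Mar 9, 1993.
Opening night takes place: Mar 9, 1993 − 46 days = Jan 22, 1993.
The dress rehearsal is held: Jan 22, 1993 − 18 days = Jan 4, 1993.
The first rehearsal is held: Jan 4, 1993 − 33 days = Dec 2, 1992.
The score and parts arrive: Dec 2, 1992 − 5 days = Nov 27, 1992.

November 27, 1992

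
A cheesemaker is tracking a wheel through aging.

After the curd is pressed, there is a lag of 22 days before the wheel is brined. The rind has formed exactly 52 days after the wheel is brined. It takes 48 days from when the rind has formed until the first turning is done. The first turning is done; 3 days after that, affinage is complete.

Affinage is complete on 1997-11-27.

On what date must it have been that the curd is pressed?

1997-07-25

Affinage is complete: Nov 27, 1997.
The first turning is done: Nov 27, 1997 − 3 days = Nov 24, 1997.
The rind has formed: Nov 24, 1997 − 48 days = Oct 7, 1997.
The wheel is brined: Oct 7, 1997 − 52 days = Aug 16, 1997.
The curd is pressed: Aug 16, 1997 − 22 days = Jul 25, 1997.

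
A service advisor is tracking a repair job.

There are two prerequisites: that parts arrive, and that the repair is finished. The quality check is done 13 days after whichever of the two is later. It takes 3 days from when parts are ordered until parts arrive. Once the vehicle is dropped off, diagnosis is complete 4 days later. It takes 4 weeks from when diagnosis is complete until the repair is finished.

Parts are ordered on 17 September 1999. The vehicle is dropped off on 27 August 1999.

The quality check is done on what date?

Parts are ordered: Sep 17, 1999.
Parts arrive: Sep 17, 1999 + 3 days = Sep 20, 1999.
The vehicle is dropped off: Aug 27, 1999.
Diagnosis is complete: Aug 27, 1999 + 4 days = Aug 31, 1999.
The repair is finished: Aug 31, 1999 + 4 weeks = Sep 28, 1999.
Both prerequisites met — parts arrive (Sep 20, 1999), the repair is finished (Sep 28, 1999); the later is Sep 28, 1999.
The quality check is done: Sep 28, 1999 + 13 days = Oct 11, 1999.

11 October 1999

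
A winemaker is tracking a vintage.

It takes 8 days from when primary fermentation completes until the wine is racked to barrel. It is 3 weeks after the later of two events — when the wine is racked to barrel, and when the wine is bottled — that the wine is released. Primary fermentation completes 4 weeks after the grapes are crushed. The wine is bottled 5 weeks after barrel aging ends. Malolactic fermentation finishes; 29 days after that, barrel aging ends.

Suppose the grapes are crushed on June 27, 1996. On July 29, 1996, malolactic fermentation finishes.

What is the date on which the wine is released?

October 22, 1996

The grapes are crushed: Jun 27, 1996.
Primary fermentation completes: Jun 27, 1996 + 4 weeks = Jul 25, 1996.
The wine is racked to barrel: Jul 25, 1996 + 8 days = Aug 2, 1996.
Malolactic fermentation finishes: Jul 29, 1996.
Barrel aging ends: Jul 29, 1996 + 29 days = Aug 27, 1996.
The wine is bottled: Aug 27, 1996 + 5 weeks = Oct 1, 1996.
Both prerequisites met — the wine is racked to barrel (Aug 2, 1996), the wine is bottled (Oct 1, 1996); the later is Oct 1, 1996.
The wine is released: Oct 1, 1996 + 3 weeks = Oct 22, 1996.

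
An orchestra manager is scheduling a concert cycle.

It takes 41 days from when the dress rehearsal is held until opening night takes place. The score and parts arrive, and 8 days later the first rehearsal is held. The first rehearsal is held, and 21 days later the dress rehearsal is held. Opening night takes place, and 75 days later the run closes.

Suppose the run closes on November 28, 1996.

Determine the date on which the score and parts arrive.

July 6, 1996

The run closes: Nov 28, 1996.
Opening night takes place: Nov 28, 1996 − 75 days = Sep 14, 1996.
The dress rehearsal is held: Sep 14, 1996 − 41 days = Aug 4, 1996.
The first rehearsal is held: Aug 4, 1996 − 21 days = Jul 14, 1996.
The score and parts arrive: Jul 14, 1996 − 8 days = Jul 6, 1996.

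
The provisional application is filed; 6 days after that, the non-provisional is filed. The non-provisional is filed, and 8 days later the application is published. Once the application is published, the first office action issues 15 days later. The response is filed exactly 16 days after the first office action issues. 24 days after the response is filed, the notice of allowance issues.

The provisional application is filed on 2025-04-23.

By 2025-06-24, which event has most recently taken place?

The provisional application is filed: Apr 23, 2025.
The non-provisional is filed: Apr 23, 2025 + 6 days = Apr 29, 2025.
The application is published: Apr 29, 2025 + 8 days = May 7, 2025.
The first office action issues: May 7, 2025 + 15 days = May 22, 2025.
The response is filed: May 22, 2025 + 16 days = Jun 7, 2025.
The notice of allowance issues: Jun 7, 2025 + 24 days = Jul 1, 2025.
Jun 24, 2025 falls between when the response is filed (Jun 7, 2025) and when the notice of allowance issues (Jul 1, 2025).

The response is filed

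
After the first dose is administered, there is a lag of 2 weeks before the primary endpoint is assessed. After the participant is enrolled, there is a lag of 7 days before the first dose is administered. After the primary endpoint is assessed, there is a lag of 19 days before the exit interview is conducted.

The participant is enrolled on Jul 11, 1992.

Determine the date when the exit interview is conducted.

The participant is enrolled: Jul 11, 1992.
The first dose is administered: Jul 11, 1992 + 7 days = Jul 18, 1992.
The primary endpoint is assessed: Jul 18, 1992 + 2 weeks = Aug 1, 1992.
The exit interview is conducted: Aug 1, 1992 + 19 days = Aug 20, 1992.

Aug 20, 1992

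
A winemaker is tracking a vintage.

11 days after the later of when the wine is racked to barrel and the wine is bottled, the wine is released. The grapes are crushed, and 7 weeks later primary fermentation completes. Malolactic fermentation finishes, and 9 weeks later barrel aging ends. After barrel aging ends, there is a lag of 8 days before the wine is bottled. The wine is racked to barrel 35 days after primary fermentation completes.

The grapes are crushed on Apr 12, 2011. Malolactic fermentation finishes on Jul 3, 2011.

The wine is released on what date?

Sep 23, 2011

The grapes are crushed: Apr 12, 2011.
Primary fermentation completes: Apr 12, 2011 + 7 weeks = May 31, 2011.
The wine is racked to barrel: May 31, 2011 + 35 days = Jul 5, 2011.
Malolactic fermentation finishes: Jul 3, 2011.
Barrel aging ends: Jul 3, 2011 + 9 weeks = Sep 4, 2011.
The wine is bottled: Sep 4, 2011 + 8 days = Sep 12, 2011.
Both prerequisites met — the wine is racked to barrel (Jul 5, 2011), the wine is bottled (Sep 12, 2011); the later is Sep 12, 2011.
The wine is released: Sep 12, 2011 + 11 days = Sep 23, 2011.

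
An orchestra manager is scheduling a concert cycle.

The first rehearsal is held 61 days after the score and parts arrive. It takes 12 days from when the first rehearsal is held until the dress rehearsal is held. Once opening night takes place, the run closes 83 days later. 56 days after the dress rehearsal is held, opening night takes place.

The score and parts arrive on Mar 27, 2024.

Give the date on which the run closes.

Oct 25, 2024

The score and parts arrive: Mar 27, 2024.
The first rehearsal is held: Mar 27, 2024 + 61 days = May 27, 2024.
The dress rehearsal is held: May 27, 2024 + 12 days = Jun 8, 2024.
Opening night takes place: Jun 8, 2024 + 56 days = Aug 3, 2024.
The run closes: Aug 3, 2024 + 83 days = Oct 25, 2024.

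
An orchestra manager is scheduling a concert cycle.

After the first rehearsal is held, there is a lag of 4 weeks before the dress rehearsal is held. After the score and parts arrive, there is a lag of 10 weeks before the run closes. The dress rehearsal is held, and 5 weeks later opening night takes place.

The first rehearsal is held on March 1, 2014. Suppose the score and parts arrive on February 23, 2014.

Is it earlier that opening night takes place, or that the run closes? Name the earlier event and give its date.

Opening night takes place — May 3, 2014

The first rehearsal is held: Mar 1, 2014.
The dress rehearsal is held: Mar 1, 2014 + 4 weeks = Mar 29, 2014.
Opening night takes place: Mar 29, 2014 + 5 weeks = May 3, 2014.
The score and parts arrive: Feb 23, 2014.
The run closes: Feb 23, 2014 + 10 weeks = May 4, 2014.
Comparing: opening night takes place on May 3, 2014 vs the run closes on May 4, 2014. Earlier: opening night takes place.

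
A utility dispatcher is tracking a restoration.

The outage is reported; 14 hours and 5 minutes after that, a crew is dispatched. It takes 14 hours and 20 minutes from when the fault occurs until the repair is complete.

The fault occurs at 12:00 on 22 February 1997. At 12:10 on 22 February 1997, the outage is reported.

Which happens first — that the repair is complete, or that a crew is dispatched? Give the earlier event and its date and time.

The fault occurs: 12:00 Feb 22, 1997.
The repair is complete: 12:00 Feb 22, 1997 + 14h20m = 02:20 Feb 23, 1997.
The outage is reported: 12:10 Feb 22, 1997.
A crew is dispatched: 12:10 Feb 22, 1997 + 14h05m = 02:15 Feb 23, 1997.
Comparing: the repair is complete at 02:20 Feb 23, 1997 vs a crew is dispatched at 02:15 Feb 23, 1997. Earlier: a crew is dispatched.

A crew is dispatched — 02:15 on 23 February 1997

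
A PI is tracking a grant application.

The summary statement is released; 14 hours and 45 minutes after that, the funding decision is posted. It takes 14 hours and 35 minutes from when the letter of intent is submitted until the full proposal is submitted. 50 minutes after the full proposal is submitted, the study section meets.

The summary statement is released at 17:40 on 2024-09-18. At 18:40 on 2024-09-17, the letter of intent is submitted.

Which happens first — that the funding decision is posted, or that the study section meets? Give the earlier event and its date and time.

The study section meets — 10:05 on 2024-09-18

The summary statement is released: 17:40 Sep 18, 2024.
The funding decision is posted: 17:40 Sep 18, 2024 + 14h45m = 08:25 Sep 19, 2024.
The letter of intent is submitted: 18:40 Sep 17, 2024.
The full proposal is submitted: 18:40 Sep 17, 2024 + 14h35m = 09:15 Sep 18, 2024.
The study section meets: 09:15 Sep 18, 2024 + 50m = 10:05 Sep 18, 2024.
Comparing: the funding decision is posted at 08:25 Sep 19, 2024 vs the study section meets at 10:05 Sep 18, 2024. Earlier: the study section meets.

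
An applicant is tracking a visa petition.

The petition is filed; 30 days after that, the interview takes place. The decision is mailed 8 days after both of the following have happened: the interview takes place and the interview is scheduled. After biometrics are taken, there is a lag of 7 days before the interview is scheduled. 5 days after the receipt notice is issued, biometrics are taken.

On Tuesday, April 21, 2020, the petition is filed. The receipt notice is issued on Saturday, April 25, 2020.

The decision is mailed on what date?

Friday, May 29, 2020

The petition is filed: Apr 21, 2020.
The interview takes place: Apr 21, 2020 + 30 days = May 21, 2020.
The receipt notice is issued: Apr 25, 2020.
Biometrics are taken: Apr 25, 2020 + 5 days = Apr 30, 2020.
The interview is scheduled: Apr 30, 2020 + 7 days = May 7, 2020.
Both prerequisites met — the interview takes place (May 21, 2020), the interview is scheduled (May 7, 2020); the later is May 21, 2020.
The decision is mailed: May 21, 2020 + 8 days = May 29, 2020.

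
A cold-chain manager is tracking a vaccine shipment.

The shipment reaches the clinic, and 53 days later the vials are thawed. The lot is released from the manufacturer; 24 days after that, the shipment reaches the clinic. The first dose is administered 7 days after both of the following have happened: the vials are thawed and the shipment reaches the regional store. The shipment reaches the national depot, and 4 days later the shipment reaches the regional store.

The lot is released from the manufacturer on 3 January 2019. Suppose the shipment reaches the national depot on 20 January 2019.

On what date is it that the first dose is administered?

The lot is released from the manufacturer: Jan 3, 2019.
The shipment reaches the clinic: Jan 3, 2019 + 24 days = Jan 27, 2019.
The vials are thawed: Jan 27, 2019 + 53 days = Mar 21, 2019.
The shipment reaches the national depot: Jan 20, 2019.
The shipment reaches the regional store: Jan 20, 2019 + 4 days = Jan 24, 2019.
Both prerequisites met — the vials are thawed (Mar 21, 2019), the shipment reaches the regional store (Jan 24, 2019); the later is Mar 21, 2019.
The first dose is administered: Mar 21, 2019 + 7 days = Mar 28, 2019.

28 March 2019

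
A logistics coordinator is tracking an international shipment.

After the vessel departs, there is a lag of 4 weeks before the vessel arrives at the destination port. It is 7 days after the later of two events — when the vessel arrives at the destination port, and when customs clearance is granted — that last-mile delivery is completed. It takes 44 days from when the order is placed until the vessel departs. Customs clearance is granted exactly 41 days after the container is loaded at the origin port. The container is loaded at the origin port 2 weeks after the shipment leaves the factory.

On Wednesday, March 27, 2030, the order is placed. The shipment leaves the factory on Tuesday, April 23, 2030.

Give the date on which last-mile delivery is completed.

Monday, June 24, 2030

The order is placed: Mar 27, 2030.
The vessel departs: Mar 27, 2030 + 44 days = May 10, 2030.
The vessel arrives at the destination port: May 10, 2030 + 4 weeks = Jun 7, 2030.
The shipment leaves the factory: Apr 23, 2030.
The container is loaded at the origin port: Apr 23, 2030 + 2 weeks = May 7, 2030.
Customs clearance is granted: May 7, 2030 + 41 days = Jun 17, 2030.
Both prerequisites met — the vessel arrives at the destination port (Jun 7, 2030), customs clearance is granted (Jun 17, 2030); the later is Jun 17, 2030.
Last-mile delivery is completed: Jun 17, 2030 + 7 days = Jun 24, 2030.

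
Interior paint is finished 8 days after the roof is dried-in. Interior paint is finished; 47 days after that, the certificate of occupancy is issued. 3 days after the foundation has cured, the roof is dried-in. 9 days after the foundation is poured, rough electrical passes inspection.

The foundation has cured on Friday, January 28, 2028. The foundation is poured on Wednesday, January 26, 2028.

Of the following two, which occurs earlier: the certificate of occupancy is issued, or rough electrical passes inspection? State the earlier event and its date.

The foundation has cured: Jan 28, 2028.
The roof is dried-in: Jan 28, 2028 + 3 days = Jan 31, 2028.
Interior paint is finished: Jan 31, 2028 + 8 days = Feb 8, 2028.
The certificate of occupancy is issued: Feb 8, 2028 + 47 days = Mar 26, 2028.
The foundation is poured: Jan 26, 2028.
Rough electrical passes inspection: Jan 26, 2028 + 9 days = Feb 4, 2028.
Comparing: the certificate of occupancy is issued on Mar 26, 2028 vs rough electrical passes inspection on Feb 4, 2028. Earlier: rough electrical passes inspection.

Rough electrical passes inspection — Friday, February 4, 2028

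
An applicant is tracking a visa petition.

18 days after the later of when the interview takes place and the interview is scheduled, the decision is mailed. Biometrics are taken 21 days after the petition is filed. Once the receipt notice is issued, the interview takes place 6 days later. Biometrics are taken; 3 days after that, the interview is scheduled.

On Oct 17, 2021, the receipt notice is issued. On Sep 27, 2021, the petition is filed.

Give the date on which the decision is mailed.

The receipt notice is issued: Oct 17, 2021.
The interview takes place: Oct 17, 2021 + 6 days = Oct 23, 2021.
The petition is filed: Sep 27, 2021.
Biometrics are taken: Sep 27, 2021 + 21 days = Oct 18, 2021.
The interview is scheduled: Oct 18, 2021 + 3 days = Oct 21, 2021.
Both prerequisites met — the interview takes place (Oct 23, 2021), the interview is scheduled (Oct 21, 2021); the later is Oct 23, 2021.
The decision is mailed: Oct 23, 2021 + 18 days = Nov 10, 2021.

Nov 10, 2021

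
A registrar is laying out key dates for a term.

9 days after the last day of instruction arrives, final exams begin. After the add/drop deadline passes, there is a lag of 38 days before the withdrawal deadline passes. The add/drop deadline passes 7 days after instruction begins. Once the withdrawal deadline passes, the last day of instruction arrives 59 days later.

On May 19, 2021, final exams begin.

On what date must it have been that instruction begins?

January 26, 2021

Final exams begin: May 19, 2021.
The last day of instruction arrives: May 19, 2021 − 9 days = May 10, 2021.
The withdrawal deadline passes: May 10, 2021 − 59 days = Mar 12, 2021.
The add/drop deadline passes: Mar 12, 2021 − 38 days = Feb 2, 2021.
Instruction begins: Feb 2, 2021 − 7 days = Jan 26, 2021.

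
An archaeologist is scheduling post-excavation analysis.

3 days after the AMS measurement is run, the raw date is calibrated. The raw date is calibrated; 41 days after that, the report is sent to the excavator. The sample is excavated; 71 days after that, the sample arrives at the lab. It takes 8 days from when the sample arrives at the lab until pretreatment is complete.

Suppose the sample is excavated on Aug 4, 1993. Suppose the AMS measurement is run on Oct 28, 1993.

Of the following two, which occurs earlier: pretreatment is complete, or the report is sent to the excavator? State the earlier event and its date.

Pretreatment is complete — Oct 22, 1993

The sample is excavated: Aug 4, 1993.
The sample arrives at the lab: Aug 4, 1993 + 71 days = Oct 14, 1993.
Pretreatment is complete: Oct 14, 1993 + 8 days = Oct 22, 1993.
The AMS measurement is run: Oct 28, 1993.
The raw date is calibrated: Oct 28, 1993 + 3 days = Oct 31, 1993.
The report is sent to the excavator: Oct 31, 1993 + 41 days = Dec 11, 1993.
Comparing: pretreatment is complete on Oct 22, 1993 vs the report is sent to the excavator on Dec 11, 1993. Earlier: pretreatment is complete.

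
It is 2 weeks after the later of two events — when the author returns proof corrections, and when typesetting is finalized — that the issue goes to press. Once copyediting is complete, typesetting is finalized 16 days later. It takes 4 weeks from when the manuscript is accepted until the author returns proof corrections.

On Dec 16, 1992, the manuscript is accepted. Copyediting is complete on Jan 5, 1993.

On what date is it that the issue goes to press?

The manuscript is accepted: Dec 16, 1992.
The author returns proof corrections: Dec 16, 1992 + 4 weeks = Jan 13, 1993.
Copyediting is complete: Jan 5, 1993.
Typesetting is finalized: Jan 5, 1993 + 16 days = Jan 21, 1993.
Both prerequisites met — the author returns proof corrections (Jan 13, 1993), typesetting is finalized (Jan 21, 1993); the later is Jan 21, 1993.
The issue goes to press: Jan 21, 1993 + 2 weeks = Feb 4, 1993.

Feb 4, 1993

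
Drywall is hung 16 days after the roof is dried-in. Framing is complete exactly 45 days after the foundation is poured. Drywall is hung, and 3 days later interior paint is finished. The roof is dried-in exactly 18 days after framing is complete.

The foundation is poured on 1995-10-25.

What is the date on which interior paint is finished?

The foundation is poured: Oct 25, 1995.
Framing is complete: Oct 25, 1995 + 45 days = Dec 9, 1995.
The roof is dried-in: Dec 9, 1995 + 18 days = Dec 27, 1995.
Drywall is hung: Dec 27, 1995 + 16 days = Jan 12, 1996.
Interior paint is finished: Jan 12, 1996 + 3 days = Jan 15, 1996.

1996-01-15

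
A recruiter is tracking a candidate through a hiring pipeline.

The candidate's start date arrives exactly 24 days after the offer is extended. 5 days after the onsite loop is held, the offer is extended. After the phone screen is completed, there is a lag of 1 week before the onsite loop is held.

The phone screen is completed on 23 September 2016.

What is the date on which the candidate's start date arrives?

29 October 2016

The phone screen is completed: Sep 23, 2016.
The onsite loop is held: Sep 23, 2016 + 1 week = Sep 30, 2016.
The offer is extended: Sep 30, 2016 + 5 days = Oct 5, 2016.
The candidate's start date arrives: Oct 5, 2016 + 24 days = Oct 29, 2016.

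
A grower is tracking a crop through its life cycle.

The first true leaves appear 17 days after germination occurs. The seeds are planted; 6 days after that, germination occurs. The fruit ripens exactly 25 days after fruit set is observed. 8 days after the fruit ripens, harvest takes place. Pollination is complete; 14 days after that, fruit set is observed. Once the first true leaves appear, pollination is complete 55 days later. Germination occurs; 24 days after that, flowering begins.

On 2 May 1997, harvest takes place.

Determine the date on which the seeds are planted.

28 December 1996

Harvest takes place: May 2, 1997.
The fruit ripens: May 2, 1997 − 8 days = Apr 24, 1997.
Fruit set is observed: Apr 24, 1997 − 25 days = Mar 30, 1997.
Pollination is complete: Mar 30, 1997 − 14 days = Mar 16, 1997.
The first true leaves appear: Mar 16, 1997 − 55 days = Jan 20, 1997.
Germination occurs: Jan 20, 1997 − 17 days = Jan 3, 1997.
The seeds are planted: Jan 3, 1997 − 6 days = Dec 28, 1996.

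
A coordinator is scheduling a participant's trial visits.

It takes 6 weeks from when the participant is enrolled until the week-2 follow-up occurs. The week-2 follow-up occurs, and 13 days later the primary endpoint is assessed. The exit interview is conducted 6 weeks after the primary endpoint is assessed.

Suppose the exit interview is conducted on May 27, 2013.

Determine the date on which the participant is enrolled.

Feb 19, 2013

The exit interview is conducted: May 27, 2013.
The primary endpoint is assessed: May 27, 2013 − 6 weeks = Apr 15, 2013.
The week-2 follow-up occurs: Apr 15, 2013 − 13 days = Apr 2, 2013.
The participant is enrolled: Apr 2, 2013 − 6 weeks = Feb 19, 2013.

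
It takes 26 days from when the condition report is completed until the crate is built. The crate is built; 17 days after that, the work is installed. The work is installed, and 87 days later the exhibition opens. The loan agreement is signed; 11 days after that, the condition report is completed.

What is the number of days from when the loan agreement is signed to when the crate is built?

Causal path: the loan agreement is signed → the condition report is completed → the crate is built.
Total delay along the path: 11 + 26 = 37 days.

37 days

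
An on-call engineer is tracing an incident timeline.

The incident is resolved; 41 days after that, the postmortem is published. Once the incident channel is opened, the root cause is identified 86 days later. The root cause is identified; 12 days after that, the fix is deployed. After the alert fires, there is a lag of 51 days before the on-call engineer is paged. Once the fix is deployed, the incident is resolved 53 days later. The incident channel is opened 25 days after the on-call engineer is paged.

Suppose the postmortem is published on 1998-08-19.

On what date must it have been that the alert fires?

1997-11-24

The postmortem is published: Aug 19, 1998.
The incident is resolved: Aug 19, 1998 − 41 days = Jul 9, 1998.
The fix is deployed: Jul 9, 1998 − 53 days = May 17, 1998.
The root cause is identified: May 17, 1998 − 12 days = May 5, 1998.
The incident channel is opened: May 5, 1998 − 86 days = Feb 8, 1998.
The on-call engineer is paged: Feb 8, 1998 − 25 days = Jan 14, 1998.
The alert fires: Jan 14, 1998 − 51 days = Nov 24, 1997.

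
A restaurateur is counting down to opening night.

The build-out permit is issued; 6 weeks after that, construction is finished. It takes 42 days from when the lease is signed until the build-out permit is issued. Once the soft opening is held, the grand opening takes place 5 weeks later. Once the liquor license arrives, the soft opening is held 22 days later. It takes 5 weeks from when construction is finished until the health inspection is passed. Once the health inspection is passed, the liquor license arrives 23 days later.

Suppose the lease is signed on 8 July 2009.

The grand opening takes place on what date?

The lease is signed: Jul 8, 2009.
The build-out permit is issued: Jul 8, 2009 + 42 days = Aug 19, 2009.
Construction is finished: Aug 19, 2009 + 6 weeks = Sep 30, 2009.
The health inspection is passed: Sep 30, 2009 + 5 weeks = Nov 4, 2009.
The liquor license arrives: Nov 4, 2009 + 23 days = Nov 27, 2009.
The soft opening is held: Nov 27, 2009 + 22 days = Dec 19, 2009.
The grand opening takes place: Dec 19, 2009 + 5 weeks = Jan 23, 2010.

23 January 2010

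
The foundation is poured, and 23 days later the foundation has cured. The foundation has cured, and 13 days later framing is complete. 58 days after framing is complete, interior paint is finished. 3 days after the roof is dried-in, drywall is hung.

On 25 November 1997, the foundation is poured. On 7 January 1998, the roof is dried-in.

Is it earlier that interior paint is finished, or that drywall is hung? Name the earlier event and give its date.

Drywall is hung — 10 January 1998

The foundation is poured: Nov 25, 1997.
The foundation has cured: Nov 25, 1997 + 23 days = Dec 18, 1997.
Framing is complete: Dec 18, 1997 + 13 days = Dec 31, 1997.
Interior paint is finished: Dec 31, 1997 + 58 days = Feb 27, 1998.
The roof is dried-in: Jan 7, 1998.
Drywall is hung: Jan 7, 1998 + 3 days = Jan 10, 1998.
Comparing: interior paint is finished on Feb 27, 1998 vs drywall is hung on Jan 10, 1998. Earlier: drywall is hung.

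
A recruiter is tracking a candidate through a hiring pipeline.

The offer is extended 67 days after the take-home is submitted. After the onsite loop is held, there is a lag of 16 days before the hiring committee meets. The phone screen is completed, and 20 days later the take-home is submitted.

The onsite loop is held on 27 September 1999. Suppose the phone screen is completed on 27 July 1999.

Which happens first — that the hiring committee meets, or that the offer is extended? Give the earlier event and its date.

The onsite loop is held: Sep 27, 1999.
The hiring committee meets: Sep 27, 1999 + 16 days = Oct 13, 1999.
The phone screen is completed: Jul 27, 1999.
The take-home is submitted: Jul 27, 1999 + 20 days = Aug 16, 1999.
The offer is extended: Aug 16, 1999 + 67 days = Oct 22, 1999.
Comparing: the hiring committee meets on Oct 13, 1999 vs the offer is extended on Oct 22, 1999. Earlier: the hiring committee meets.

The hiring committee meets — 13 October 1999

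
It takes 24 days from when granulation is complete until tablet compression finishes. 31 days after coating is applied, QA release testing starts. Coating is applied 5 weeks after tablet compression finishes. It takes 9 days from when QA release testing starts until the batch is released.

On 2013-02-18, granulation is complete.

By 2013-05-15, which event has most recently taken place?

Granulation is complete: Feb 18, 2013.
Tablet compression finishes: Feb 18, 2013 + 24 days = Mar 14, 2013.
Coating is applied: Mar 14, 2013 + 5 weeks = Apr 18, 2013.
QA release testing starts: Apr 18, 2013 + 31 days = May 19, 2013.
The batch is released: May 19, 2013 + 9 days = May 28, 2013.
May 15, 2013 falls between when coating is applied (Apr 18, 2013) and when QA release testing starts (May 19, 2013).

Coating is applied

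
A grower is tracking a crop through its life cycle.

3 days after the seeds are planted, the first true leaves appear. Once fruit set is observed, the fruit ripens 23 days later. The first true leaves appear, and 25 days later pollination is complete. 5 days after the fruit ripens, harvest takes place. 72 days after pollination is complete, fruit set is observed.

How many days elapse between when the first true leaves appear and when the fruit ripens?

Causal path: the first true leaves appear → pollination is complete → fruit set is observed → the fruit ripens.
Total delay along the path: 25 + 72 + 23 = 120 days.

120 days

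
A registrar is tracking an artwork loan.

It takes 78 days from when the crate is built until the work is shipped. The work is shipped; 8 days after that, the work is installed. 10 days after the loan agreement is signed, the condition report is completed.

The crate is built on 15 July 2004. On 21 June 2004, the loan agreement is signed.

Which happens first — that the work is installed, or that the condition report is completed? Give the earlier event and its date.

The crate is built: Jul 15, 2004.
The work is shipped: Jul 15, 2004 + 78 days = Oct 1, 2004.
The work is installed: Oct 1, 2004 + 8 days = Oct 9, 2004.
The loan agreement is signed: Jun 21, 2004.
The condition report is completed: Jun 21, 2004 + 10 days = Jul 1, 2004.
Comparing: the work is installed on Oct 9, 2004 vs the condition report is completed on Jul 1, 2004. Earlier: the condition report is completed.

The condition report is completed — 1 July 2004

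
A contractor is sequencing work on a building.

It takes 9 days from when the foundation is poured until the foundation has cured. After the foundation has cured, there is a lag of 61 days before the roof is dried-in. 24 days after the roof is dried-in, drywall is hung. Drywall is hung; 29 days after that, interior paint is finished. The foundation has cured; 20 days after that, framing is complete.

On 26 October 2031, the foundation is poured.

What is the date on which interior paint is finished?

The foundation is poured: Oct 26, 2031.
The foundation has cured: Oct 26, 2031 + 9 days = Nov 4, 2031.
The roof is dried-in: Nov 4, 2031 + 61 days = Jan 4, 2032.
Drywall is hung: Jan 4, 2032 + 24 days = Jan 28, 2032.
Interior paint is finished: Jan 28, 2032 + 29 days = Feb 26, 2032.

26 February 2032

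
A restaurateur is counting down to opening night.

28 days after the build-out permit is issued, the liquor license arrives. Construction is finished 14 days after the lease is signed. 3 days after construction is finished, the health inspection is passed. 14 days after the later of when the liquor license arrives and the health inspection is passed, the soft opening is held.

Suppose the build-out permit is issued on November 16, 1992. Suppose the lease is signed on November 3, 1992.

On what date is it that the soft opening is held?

The build-out permit is issued: Nov 16, 1992.
The liquor license arrives: Nov 16, 1992 + 28 days = Dec 14, 1992.
The lease is signed: Nov 3, 1992.
Construction is finished: Nov 3, 1992 + 14 days = Nov 17, 1992.
The health inspection is passed: Nov 17, 1992 + 3 days = Nov 20, 1992.
Both prerequisites met — the liquor license arrives (Dec 14, 1992), the health inspection is passed (Nov 20, 1992); the later is Dec 14, 1992.
The soft opening is held: Dec 14, 1992 + 14 days = Dec 28, 1992.

December 28, 1992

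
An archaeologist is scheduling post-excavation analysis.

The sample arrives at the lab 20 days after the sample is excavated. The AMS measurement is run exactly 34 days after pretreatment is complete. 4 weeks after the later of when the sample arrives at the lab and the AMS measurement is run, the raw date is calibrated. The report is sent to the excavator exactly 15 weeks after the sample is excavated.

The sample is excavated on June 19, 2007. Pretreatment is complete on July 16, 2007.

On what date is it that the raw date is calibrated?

September 16, 2007

The sample is excavated: Jun 19, 2007.
The sample arrives at the lab: Jun 19, 2007 + 20 days = Jul 9, 2007.
Pretreatment is complete: Jul 16, 2007.
The AMS measurement is run: Jul 16, 2007 + 34 days = Aug 19, 2007.
Both prerequisites met — the sample arrives at the lab (Jul 9, 2007), the AMS measurement is run (Aug 19, 2007); the later is Aug 19, 2007.
The raw date is calibrated: Aug 19, 2007 + 4 weeks = Sep 16, 2007.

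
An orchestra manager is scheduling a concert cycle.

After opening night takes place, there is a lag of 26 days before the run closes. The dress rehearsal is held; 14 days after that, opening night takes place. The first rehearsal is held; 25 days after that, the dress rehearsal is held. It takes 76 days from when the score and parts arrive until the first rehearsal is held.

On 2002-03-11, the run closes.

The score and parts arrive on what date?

The run closes: Mar 11, 2002.
Opening night takes place: Mar 11, 2002 − 26 days = Feb 13, 2002.
The dress rehearsal is held: Feb 13, 2002 − 14 days = Jan 30, 2002.
The first rehearsal is held: Jan 30, 2002 − 25 days = Jan 5, 2002.
The score and parts arrive: Jan 5, 2002 − 76 days = Oct 21, 2001.

2001-10-21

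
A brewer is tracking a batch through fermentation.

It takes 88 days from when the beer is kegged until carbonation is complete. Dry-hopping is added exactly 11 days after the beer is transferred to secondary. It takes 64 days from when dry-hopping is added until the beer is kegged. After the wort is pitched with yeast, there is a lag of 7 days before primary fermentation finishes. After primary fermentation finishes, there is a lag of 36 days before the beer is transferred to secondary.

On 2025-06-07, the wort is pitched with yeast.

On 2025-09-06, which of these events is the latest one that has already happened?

The wort is pitched with yeast: Jun 7, 2025.
Primary fermentation finishes: Jun 7, 2025 + 7 days = Jun 14, 2025.
The beer is transferred to secondary: Jun 14, 2025 + 36 days = Jul 20, 2025.
Dry-hopping is added: Jul 20, 2025 + 11 days = Jul 31, 2025.
The beer is kegged: Jul 31, 2025 + 64 days = Oct 3, 2025.
Carbonation is complete: Oct 3, 2025 + 88 days = Dec 30, 2025.
Sep 6, 2025 falls between when dry-hopping is added (Jul 31, 2025) and when the beer is kegged (Oct 3, 2025).

Dry-hopping is added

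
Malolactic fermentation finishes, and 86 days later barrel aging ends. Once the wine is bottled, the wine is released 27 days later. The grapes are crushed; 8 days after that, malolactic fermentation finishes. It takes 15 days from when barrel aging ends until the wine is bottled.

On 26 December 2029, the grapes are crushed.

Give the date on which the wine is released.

The grapes are crushed: Dec 26, 2029.
Malolactic fermentation finishes: Dec 26, 2029 + 8 days = Jan 3, 2030.
Barrel aging ends: Jan 3, 2030 + 86 days = Mar 30, 2030.
The wine is bottled: Mar 30, 2030 + 15 days = Apr 14, 2030.
The wine is released: Apr 14, 2030 + 27 days = May 11, 2030.

11 May 2030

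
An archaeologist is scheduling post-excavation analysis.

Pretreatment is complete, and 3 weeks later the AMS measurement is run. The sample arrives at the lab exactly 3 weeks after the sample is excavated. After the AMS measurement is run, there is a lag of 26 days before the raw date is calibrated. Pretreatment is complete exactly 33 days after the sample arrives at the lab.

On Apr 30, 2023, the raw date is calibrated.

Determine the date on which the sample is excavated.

Jan 19, 2023

The raw date is calibrated: Apr 30, 2023.
The AMS measurement is run: Apr 30, 2023 − 26 days = Apr 4, 2023.
Pretreatment is complete: Apr 4, 2023 − 3 weeks = Mar 14, 2023.
The sample arrives at the lab: Mar 14, 2023 − 33 days = Feb 9, 2023.
The sample is excavated: Feb 9, 2023 − 3 weeks = Jan 19, 2023.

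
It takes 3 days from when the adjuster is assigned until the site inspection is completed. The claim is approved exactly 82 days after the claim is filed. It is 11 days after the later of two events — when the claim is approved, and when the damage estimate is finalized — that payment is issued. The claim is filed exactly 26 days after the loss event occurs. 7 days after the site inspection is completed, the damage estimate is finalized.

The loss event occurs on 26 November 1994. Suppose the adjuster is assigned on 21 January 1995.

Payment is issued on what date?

25 March 1995

The loss event occurs: Nov 26, 1994.
The claim is filed: Nov 26, 1994 + 26 days = Dec 22, 1994.
The claim is approved: Dec 22, 1994 + 82 days = Mar 14, 1995.
The adjuster is assigned: Jan 21, 1995.
The site inspection is completed: Jan 21, 1995 + 3 days = Jan 24, 1995.
The damage estimate is finalized: Jan 24, 1995 + 7 days = Jan 31, 1995.
Both prerequisites met — the claim is approved (Mar 14, 1995), the damage estimate is finalized (Jan 31, 1995); the later is Mar 14, 1995.
Payment is issued: Mar 14, 1995 + 11 days = Mar 25, 1995.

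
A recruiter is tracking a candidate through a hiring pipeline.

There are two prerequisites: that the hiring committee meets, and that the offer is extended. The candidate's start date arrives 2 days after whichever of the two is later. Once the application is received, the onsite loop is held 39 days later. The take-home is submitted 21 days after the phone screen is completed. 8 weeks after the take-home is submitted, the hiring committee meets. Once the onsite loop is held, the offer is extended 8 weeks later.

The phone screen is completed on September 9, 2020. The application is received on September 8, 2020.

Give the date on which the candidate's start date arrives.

December 14, 2020

The phone screen is completed: Sep 9, 2020.
The take-home is submitted: Sep 9, 2020 + 21 days = Sep 30, 2020.
The hiring committee meets: Sep 30, 2020 + 8 weeks = Nov 25, 2020.
The application is received: Sep 8, 2020.
The onsite loop is held: Sep 8, 2020 + 39 days = Oct 17, 2020.
The offer is extended: Oct 17, 2020 + 8 weeks = Dec 12, 2020.
Both prerequisites met — the hiring committee meets (Nov 25, 2020), the offer is extended (Dec 12, 2020); the later is Dec 12, 2020.
The candidate's start date arrives: Dec 12, 2020 + 2 days = Dec 14, 2020.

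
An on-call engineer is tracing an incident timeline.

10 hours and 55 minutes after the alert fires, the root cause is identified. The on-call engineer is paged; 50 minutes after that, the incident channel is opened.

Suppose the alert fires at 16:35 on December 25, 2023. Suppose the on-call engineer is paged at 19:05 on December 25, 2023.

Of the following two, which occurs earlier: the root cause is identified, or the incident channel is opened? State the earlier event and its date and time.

The incident channel is opened — 19:55 on December 25, 2023

The alert fires: 16:35 Dec 25, 2023.
The root cause is identified: 16:35 Dec 25, 2023 + 10h55m = 03:30 Dec 26, 2023.
The on-call engineer is paged: 19:05 Dec 25, 2023.
The incident channel is opened: 19:05 Dec 25, 2023 + 50m = 19:55 Dec 25, 2023.
Comparing: the root cause is identified at 03:30 Dec 26, 2023 vs the incident channel is opened at 19:55 Dec 25, 2023. Earlier: the incident channel is opened.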